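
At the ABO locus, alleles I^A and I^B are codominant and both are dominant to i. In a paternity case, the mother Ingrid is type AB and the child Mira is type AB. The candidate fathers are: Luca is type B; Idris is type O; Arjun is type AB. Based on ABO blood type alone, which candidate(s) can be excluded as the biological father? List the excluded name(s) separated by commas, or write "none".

Idris

A candidate is excluded only if no genotype consistent with his phenotype could produce a type AB child with a type AB mother.
Idris (type O): no genotype consistent with that phenotype can produce a type-AB child with a type-AB mother.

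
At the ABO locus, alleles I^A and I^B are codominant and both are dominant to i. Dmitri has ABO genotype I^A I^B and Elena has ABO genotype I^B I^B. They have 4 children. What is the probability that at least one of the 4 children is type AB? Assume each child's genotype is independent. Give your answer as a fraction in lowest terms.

ABO cross I^A I^B × I^B I^B → 1/2 B, 1/2 AB.
So P(type AB) = 1/2 per child.
P(none) = (1/2)^4 = 1/16; P(at least one) = 1 − 1/16 = 15/16.

15/16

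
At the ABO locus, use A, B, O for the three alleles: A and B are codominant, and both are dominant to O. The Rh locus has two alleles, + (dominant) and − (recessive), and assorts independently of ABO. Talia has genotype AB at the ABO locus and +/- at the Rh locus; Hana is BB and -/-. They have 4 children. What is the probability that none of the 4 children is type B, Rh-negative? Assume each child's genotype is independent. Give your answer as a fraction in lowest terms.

81/256

ABO cross AB × BB → 1/2 B, 1/2 AB.
Rh cross +/- × -/- → 1/2 Rh+, 1/2 Rh-; so P(type B, Rh-negative) = 1/2 × 1/2 = 1/4 per child.
P(not type B, Rh-negative) = 3/4 for one child; (3/4)^4 = 81/256.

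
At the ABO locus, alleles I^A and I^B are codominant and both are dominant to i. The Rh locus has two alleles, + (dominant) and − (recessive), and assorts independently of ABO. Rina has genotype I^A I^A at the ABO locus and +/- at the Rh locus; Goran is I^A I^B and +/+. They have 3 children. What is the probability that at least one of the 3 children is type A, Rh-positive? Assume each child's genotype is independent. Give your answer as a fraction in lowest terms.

7/8

ABO cross I^A I^A × I^A I^B → 1/2 A, 1/2 AB.
Rh cross +/- × +/+ → 1 Rh+; so P(type A, Rh-positive) = 1/2 × 1 = 1/2 per child.
P(none) = (1/2)^3 = 1/8; P(at least one) = 1 − 1/8 = 7/8.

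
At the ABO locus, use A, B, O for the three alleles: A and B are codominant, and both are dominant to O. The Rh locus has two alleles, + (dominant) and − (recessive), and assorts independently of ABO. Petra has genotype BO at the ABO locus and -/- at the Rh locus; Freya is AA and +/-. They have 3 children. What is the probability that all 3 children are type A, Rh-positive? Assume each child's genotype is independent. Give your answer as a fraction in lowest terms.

ABO cross BO × AA → 1/2 A, 1/2 AB.
Rh cross -/- × +/- → 1/2 Rh+, 1/2 Rh-; so P(type A, Rh-positive) = 1/2 × 1/2 = 1/4 per child.
All 3 independent: (1/4)^3 = 1/64.

1/64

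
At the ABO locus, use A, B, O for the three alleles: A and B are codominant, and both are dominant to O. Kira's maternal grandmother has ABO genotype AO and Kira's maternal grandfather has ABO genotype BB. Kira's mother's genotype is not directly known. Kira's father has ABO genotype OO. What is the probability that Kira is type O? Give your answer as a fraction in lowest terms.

1/4

Kira's mother's ABO genotype from AO × BB: 1/2 AB, 1/2 BO.
Crossing each possibility with the father OO and summing P(type O): 1/2·0 + 1/2·1/2 = 1/4.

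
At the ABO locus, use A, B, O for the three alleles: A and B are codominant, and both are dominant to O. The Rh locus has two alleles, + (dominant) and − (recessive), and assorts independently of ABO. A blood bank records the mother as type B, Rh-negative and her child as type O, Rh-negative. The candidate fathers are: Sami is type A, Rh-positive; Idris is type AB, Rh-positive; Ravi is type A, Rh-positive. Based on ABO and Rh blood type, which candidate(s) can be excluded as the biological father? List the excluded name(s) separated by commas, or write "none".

A candidate is excluded only if no genotype consistent with his phenotype could produce a type O, Rh-negative child with a type B, Rh-negative mother.
Idris (type AB, Rh+): no genotype consistent with that phenotype can produce a type-O Rh- child with a type-B mother.

Idris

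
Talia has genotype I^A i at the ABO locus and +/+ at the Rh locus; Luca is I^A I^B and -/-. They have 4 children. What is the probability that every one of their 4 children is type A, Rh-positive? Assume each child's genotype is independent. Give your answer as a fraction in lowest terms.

1/16

ABO cross I^A i × I^A I^B → 1/2 A, 1/4 B, 1/4 AB.
Rh cross +/+ × -/- → 1 Rh+; so P(type A, Rh-positive) = 1/2 × 1 = 1/2 per child.
All 4 independent: (1/2)^4 = 1/16.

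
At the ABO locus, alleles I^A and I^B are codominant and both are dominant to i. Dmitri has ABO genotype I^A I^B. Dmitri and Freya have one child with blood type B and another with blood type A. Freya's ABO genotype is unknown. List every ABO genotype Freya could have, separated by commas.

For each candidate genotype of Freya, check whether crossing it with I^A I^B can produce every observed child phenotype.
  I^A I^A → possible child types {A, AB} ✗
  I^A I^B → possible child types {A, B, AB} ✓
  I^A i → possible child types {A, B, AB} ✓
  I^B I^B → possible child types {B, AB} ✗
  I^B i → possible child types {A, B, AB} ✓
  i i → possible child types {A, B} ✓

I^A I^B, I^A i, I^B i, i i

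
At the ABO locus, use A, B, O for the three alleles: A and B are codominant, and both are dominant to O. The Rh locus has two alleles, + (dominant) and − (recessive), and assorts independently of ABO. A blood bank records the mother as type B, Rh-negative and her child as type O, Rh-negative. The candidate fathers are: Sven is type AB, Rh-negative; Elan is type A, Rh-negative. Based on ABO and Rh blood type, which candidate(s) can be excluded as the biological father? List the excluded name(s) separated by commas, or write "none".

A candidate is excluded only if no genotype consistent with his phenotype could produce a type O, Rh-negative child with a type B, Rh-negative mother.
Sven (type AB, Rh-): no genotype consistent with that phenotype can produce a type-O Rh- child with a type-B mother.

Sven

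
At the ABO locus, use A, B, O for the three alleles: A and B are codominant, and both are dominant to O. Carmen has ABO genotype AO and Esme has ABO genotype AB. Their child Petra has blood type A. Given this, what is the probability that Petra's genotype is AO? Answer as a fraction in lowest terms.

1/2

Cross AO × AB → 1/4 AA, 1/4 AB, 1/4 AO, 1/4 BO.
Type-A genotypes among offspring: AA (1/4), AO (1/4); total 1/2.
P(AO | type A) = (1/4) / (1/2) = 1/2.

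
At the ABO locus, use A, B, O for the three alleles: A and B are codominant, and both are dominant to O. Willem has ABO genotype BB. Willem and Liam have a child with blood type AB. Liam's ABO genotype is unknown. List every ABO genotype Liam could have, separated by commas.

For each candidate genotype of Liam, check whether crossing it with BB can produce every observed child phenotype.
  AA → possible child types {AB} ✓
  AB → possible child types {B, AB} ✓
  AO → possible child types {B, AB} ✓
  BB → possible child types {B} ✗
  BO → possible child types {B} ✗
  OO → possible child types {B} ✗

AA, AB, AO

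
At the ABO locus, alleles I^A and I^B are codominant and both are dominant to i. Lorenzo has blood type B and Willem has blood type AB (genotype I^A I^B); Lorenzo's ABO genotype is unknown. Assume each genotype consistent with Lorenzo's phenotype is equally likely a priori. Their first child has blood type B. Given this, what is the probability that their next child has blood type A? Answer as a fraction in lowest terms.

Possible genotypes: Lorenzo ∈ {I^B I^B, I^B i}; Willem ∈ {I^A I^B}.
Weight each parental genotype pair by prior × P(type-B child):
  I^B I^B × I^A I^B: posterior weight 1/2; P(next child type A) = 0.
  I^B i × I^A I^B: posterior weight 1/2; P(next child type A) = 1/4.
Weighted sum = 1/8.

1/8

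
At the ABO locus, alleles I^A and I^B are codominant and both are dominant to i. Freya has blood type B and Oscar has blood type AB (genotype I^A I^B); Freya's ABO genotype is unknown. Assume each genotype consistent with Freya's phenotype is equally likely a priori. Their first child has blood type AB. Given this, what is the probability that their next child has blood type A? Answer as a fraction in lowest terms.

1/12

Possible genotypes: Freya ∈ {I^B I^B, I^B i}; Oscar ∈ {I^A I^B}.
Weight each parental genotype pair by prior × P(type-AB child):
  I^B I^B × I^A I^B: posterior weight 2/3; P(next child type A) = 0.
  I^B i × I^A I^B: posterior weight 1/3; P(next child type A) = 1/4.
Weighted sum = 1/12.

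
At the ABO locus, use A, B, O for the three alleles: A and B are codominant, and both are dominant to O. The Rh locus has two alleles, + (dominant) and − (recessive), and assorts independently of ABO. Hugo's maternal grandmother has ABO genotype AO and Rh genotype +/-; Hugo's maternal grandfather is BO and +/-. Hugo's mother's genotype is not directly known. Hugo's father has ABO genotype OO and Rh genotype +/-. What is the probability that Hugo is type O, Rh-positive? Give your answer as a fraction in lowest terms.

Hugo's mother's ABO genotype from AO × BO: 1/4 AB, 1/4 AO, 1/4 BO, 1/4 OO.
Crossing each possibility with the father OO and summing P(type O): 1/4·0 + 1/4·1/2 + 1/4·1/2 + 1/4·1 = 1/2.
Similarly for Rh via the mother's Rh distribution: P(Rh+) = 3/4.
Independent loci: 1/2 × 3/4 = 3/8.

3/8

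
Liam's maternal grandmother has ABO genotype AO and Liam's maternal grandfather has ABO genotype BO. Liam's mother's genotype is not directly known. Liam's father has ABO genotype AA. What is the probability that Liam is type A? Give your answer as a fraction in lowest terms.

Liam's mother's ABO genotype from AO × BO: 1/4 AB, 1/4 AO, 1/4 BO, 1/4 OO.
Crossing each possibility with the father AA and summing P(type A): 1/4·1/2 + 1/4·1 + 1/4·1/2 + 1/4·1 = 3/4.

3/4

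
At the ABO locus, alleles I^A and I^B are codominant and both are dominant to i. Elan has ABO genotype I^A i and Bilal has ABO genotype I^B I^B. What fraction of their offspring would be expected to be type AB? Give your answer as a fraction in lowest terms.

ABO cross I^A i × I^B I^B → offspring phenotypes: 1/2 B, 1/2 AB.
So P(type AB) = 1/2.

1/2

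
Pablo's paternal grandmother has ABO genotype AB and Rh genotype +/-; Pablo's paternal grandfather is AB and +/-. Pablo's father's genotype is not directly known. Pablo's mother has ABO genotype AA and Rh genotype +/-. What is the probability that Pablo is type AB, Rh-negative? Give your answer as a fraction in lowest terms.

Pablo's father's ABO genotype from AB × AB: 1/4 AA, 1/2 AB, 1/4 BB.
Crossing each possibility with the mother AA and summing P(type AB): 1/4·0 + 1/2·1/2 + 1/4·1 = 1/2.
Similarly for Rh via the father's Rh distribution: P(Rh-) = 1/4.
Independent loci: 1/2 × 1/4 = 1/8.

1/8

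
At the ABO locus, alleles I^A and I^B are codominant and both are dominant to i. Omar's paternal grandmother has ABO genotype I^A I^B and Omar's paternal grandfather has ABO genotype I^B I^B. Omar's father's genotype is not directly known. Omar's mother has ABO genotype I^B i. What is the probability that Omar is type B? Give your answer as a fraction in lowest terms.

3/4

Omar's father's ABO genotype from I^A I^B × I^B I^B: 1/2 I^A I^B, 1/2 I^B I^B.
Crossing each possibility with the mother I^B i and summing P(type B): 1/2·1/2 + 1/2·1 = 3/4.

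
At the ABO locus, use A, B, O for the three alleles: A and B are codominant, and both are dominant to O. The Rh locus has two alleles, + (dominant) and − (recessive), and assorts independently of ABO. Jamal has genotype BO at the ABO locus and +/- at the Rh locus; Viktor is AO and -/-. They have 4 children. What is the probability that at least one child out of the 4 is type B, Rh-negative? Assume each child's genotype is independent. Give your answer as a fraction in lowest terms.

1695/4096

ABO cross BO × AO → 1/4 O, 1/4 A, 1/4 B, 1/4 AB.
Rh cross +/- × -/- → 1/2 Rh+, 1/2 Rh-; so P(type B, Rh-negative) = 1/4 × 1/2 = 1/8 per child.
P(none) = (7/8)^4 = 2401/4096; P(at least one) = 1 − 2401/4096 = 1695/4096.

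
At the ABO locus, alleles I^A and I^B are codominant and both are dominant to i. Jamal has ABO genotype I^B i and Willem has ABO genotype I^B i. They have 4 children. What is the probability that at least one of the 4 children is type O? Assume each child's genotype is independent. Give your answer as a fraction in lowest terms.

175/256

ABO cross I^B i × I^B i → 1/4 O, 3/4 B.
So P(type O) = 1/4 per child.
P(none) = (3/4)^4 = 81/256; P(at least one) = 1 − 81/256 = 175/256.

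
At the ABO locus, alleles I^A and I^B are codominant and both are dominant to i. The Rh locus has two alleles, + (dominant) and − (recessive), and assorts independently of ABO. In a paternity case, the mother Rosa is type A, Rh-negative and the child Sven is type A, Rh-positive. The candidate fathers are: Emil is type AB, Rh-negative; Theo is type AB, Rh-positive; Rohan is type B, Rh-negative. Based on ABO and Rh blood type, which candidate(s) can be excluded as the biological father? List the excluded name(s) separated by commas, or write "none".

Emil, Rohan

A candidate is excluded only if no genotype consistent with his phenotype could produce a type A, Rh-positive child with a type A, Rh-negative mother.
Emil (type AB, Rh-): no genotype consistent with that phenotype can produce a type-A Rh+ child with a type-A mother.
Rohan (type B, Rh-): no genotype consistent with that phenotype can produce a type-A Rh+ child with a type-A mother.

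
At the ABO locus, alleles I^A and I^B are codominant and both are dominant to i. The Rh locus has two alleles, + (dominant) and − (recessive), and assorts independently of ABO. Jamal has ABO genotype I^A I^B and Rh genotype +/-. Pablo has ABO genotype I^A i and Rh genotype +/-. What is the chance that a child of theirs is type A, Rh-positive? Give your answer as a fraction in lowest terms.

3/8

ABO cross I^A I^B × I^A i → offspring phenotypes: 1/2 A, 1/4 B, 1/4 AB.
Rh cross +/- × +/- → 3/4 Rh+, 1/4 Rh-.
Independent loci: P(type A, Rh-positive) = 1/2 × 3/4 = 3/8.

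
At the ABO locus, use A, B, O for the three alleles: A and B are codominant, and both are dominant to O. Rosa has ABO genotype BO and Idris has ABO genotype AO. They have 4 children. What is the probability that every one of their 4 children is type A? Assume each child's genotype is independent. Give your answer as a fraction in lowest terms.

ABO cross BO × AO → 1/4 O, 1/4 A, 1/4 B, 1/4 AB.
So P(type A) = 1/4 per child.
All 4 independent: (1/4)^4 = 1/256.

1/256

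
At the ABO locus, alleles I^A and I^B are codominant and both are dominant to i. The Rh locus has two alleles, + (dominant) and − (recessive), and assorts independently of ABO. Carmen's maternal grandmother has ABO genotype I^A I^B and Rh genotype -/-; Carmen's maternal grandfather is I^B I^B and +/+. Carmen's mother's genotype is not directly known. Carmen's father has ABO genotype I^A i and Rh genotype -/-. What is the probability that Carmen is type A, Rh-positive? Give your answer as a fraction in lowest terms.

1/8

Carmen's mother's ABO genotype from I^A I^B × I^B I^B: 1/2 I^A I^B, 1/2 I^B I^B.
Crossing each possibility with the father I^A i and summing P(type A): 1/2·1/2 + 1/2·0 = 1/4.
Similarly for Rh via the mother's Rh distribution: P(Rh+) = 1/2.
Independent loci: 1/4 × 1/2 = 1/8.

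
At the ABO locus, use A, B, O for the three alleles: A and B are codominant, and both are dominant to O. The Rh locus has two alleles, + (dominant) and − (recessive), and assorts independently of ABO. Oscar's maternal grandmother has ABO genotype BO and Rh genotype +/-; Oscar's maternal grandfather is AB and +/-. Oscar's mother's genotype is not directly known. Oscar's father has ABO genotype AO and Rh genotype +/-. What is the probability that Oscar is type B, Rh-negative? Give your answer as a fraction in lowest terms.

1/16

Oscar's mother's ABO genotype from BO × AB: 1/4 AB, 1/4 AO, 1/4 BB, 1/4 BO.
Crossing each possibility with the father AO and summing P(type B): 1/4·1/4 + 1/4·0 + 1/4·1/2 + 1/4·1/4 = 1/4.
Similarly for Rh via the mother's Rh distribution: P(Rh-) = 1/4.
Independent loci: 1/4 × 1/4 = 1/16.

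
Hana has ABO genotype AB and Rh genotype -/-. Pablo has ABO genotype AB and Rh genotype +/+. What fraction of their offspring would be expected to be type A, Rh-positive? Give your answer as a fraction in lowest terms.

1/4

ABO cross AB × AB → offspring phenotypes: 1/4 A, 1/4 B, 1/2 AB.
Rh cross -/- × +/+ → 1 Rh+.
Independent loci: P(type A, Rh-positive) = 1/4 × 1 = 1/4.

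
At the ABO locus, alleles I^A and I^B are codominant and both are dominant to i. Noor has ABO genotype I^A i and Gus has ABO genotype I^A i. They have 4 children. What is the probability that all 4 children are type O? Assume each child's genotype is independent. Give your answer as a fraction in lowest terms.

1/256

ABO cross I^A i × I^A i → 1/4 O, 3/4 A.
So P(type O) = 1/4 per child.
All 4 independent: (1/4)^4 = 1/256.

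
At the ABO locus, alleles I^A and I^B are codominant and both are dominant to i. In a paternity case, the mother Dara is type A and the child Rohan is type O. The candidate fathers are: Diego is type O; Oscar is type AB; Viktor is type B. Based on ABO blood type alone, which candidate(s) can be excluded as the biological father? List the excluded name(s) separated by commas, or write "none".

Oscar

A candidate is excluded only if no genotype consistent with his phenotype could produce a type O child with a type A mother.
Oscar (type AB): no genotype consistent with that phenotype can produce a type-O child with a type-A mother.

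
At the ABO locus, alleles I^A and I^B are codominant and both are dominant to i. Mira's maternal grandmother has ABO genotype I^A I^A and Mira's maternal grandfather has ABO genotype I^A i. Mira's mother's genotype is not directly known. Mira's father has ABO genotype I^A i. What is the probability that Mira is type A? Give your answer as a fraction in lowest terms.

7/8

Mira's mother's ABO genotype from I^A I^A × I^A i: 1/2 I^A I^A, 1/2 I^A i.
Crossing each possibility with the father I^A i and summing P(type A): 1/2·1 + 1/2·3/4 = 7/8.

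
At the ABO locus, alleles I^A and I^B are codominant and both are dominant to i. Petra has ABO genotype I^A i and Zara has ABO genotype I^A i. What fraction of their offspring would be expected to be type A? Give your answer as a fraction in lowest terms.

ABO cross I^A i × I^A i → offspring phenotypes: 1/4 O, 3/4 A.
So P(type A) = 3/4.

3/4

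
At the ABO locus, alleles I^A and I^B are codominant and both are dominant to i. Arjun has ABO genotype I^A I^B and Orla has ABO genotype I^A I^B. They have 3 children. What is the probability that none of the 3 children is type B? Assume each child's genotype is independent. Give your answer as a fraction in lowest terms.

27/64

ABO cross I^A I^B × I^A I^B → 1/4 A, 1/4 B, 1/2 AB.
So P(type B) = 1/4 per child.
P(not type B) = 3/4 for one child; (3/4)^3 = 27/64.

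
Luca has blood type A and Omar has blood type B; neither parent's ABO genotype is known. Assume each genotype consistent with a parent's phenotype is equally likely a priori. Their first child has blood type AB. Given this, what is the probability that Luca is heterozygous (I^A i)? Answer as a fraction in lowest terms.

1/3

Possible genotypes: Luca ∈ {I^A I^A, I^A i}; Omar ∈ {I^B I^B, I^B i}.
Weight each parental genotype pair by prior × P(type-AB child):
  I^A I^A × I^B I^B: posterior weight 4/9.
  I^A I^A × I^B i: posterior weight 2/9.
  I^A i × I^B I^B: posterior weight 2/9.
  I^A i × I^B i: posterior weight 1/9.
Sum the posterior weight over pairs where Luca is I^A i: 1/3.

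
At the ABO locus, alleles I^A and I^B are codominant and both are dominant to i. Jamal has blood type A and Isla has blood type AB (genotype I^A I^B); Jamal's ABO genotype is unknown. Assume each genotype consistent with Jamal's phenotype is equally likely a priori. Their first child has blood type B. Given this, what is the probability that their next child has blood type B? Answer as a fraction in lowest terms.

1/4

Possible genotypes: Jamal ∈ {I^A I^A, I^A i}; Isla ∈ {I^A I^B}.
Weight each parental genotype pair by prior × P(type-B child):
  I^A i × I^A I^B: posterior weight 1; P(next child type B) = 1/4.
Weighted sum = 1/4.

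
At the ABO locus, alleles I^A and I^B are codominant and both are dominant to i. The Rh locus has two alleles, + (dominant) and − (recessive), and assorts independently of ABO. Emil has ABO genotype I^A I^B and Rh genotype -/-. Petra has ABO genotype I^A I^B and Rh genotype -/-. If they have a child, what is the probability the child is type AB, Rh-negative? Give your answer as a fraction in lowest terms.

ABO cross I^A I^B × I^A I^B → offspring phenotypes: 1/4 A, 1/4 B, 1/2 AB.
Rh cross -/- × -/- → 1 Rh-.
Independent loci: P(type AB, Rh-negative) = 1/2 × 1 = 1/2.

1/2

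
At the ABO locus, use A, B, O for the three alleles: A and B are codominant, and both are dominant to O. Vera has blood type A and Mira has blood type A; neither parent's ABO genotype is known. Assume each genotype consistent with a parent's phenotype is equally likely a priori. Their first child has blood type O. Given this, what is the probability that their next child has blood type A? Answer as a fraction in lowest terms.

3/4

Possible genotypes: Vera ∈ {AA, AO}; Mira ∈ {AA, AO}.
Weight each parental genotype pair by prior × P(type-O child):
  AO × AO: posterior weight 1; P(next child type A) = 3/4.
Weighted sum = 3/4.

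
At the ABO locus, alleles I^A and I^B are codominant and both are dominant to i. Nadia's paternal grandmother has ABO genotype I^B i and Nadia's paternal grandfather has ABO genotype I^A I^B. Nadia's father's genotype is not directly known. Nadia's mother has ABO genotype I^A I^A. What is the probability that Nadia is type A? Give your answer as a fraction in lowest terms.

1/2

Nadia's father's ABO genotype from I^B i × I^A I^B: 1/4 I^A I^B, 1/4 I^A i, 1/4 I^B I^B, 1/4 I^B i.
Crossing each possibility with the mother I^A I^A and summing P(type A): 1/4·1/2 + 1/4·1 + 1/4·0 + 1/4·1/2 = 1/2.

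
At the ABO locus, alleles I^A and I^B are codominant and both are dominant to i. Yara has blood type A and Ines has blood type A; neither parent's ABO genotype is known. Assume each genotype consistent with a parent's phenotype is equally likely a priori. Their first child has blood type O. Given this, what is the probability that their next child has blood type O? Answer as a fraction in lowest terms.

1/4

Possible genotypes: Yara ∈ {I^A I^A, I^A i}; Ines ∈ {I^A I^A, I^A i}.
Weight each parental genotype pair by prior × P(type-O child):
  I^A i × I^A i: posterior weight 1; P(next child type O) = 1/4.
Weighted sum = 1/4.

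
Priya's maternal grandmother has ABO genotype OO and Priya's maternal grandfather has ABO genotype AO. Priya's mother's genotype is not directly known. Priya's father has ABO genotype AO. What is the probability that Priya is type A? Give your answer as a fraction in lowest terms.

Priya's mother's ABO genotype from OO × AO: 1/2 AO, 1/2 OO.
Crossing each possibility with the father AO and summing P(type A): 1/2·3/4 + 1/2·1/2 = 5/8.

5/8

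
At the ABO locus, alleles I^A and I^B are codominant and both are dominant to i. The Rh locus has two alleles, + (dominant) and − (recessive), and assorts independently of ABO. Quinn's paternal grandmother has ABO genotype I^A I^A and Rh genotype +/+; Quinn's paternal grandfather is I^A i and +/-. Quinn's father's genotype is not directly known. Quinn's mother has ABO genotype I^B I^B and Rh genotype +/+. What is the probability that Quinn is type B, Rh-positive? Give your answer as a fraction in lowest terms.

Quinn's father's ABO genotype from I^A I^A × I^A i: 1/2 I^A I^A, 1/2 I^A i.
Crossing each possibility with the mother I^B I^B and summing P(type B): 1/2·0 + 1/2·1/2 = 1/4.
Similarly for Rh via the father's Rh distribution: P(Rh+) = 1.
Independent loci: 1/4 × 1 = 1/4.

1/4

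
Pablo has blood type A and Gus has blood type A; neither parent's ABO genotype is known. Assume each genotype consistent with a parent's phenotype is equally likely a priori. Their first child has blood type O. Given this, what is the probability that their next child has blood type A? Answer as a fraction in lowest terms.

Possible genotypes: Pablo ∈ {AA, AO}; Gus ∈ {AA, AO}.
Weight each parental genotype pair by prior × P(type-O child):
  AO × AO: posterior weight 1; P(next child type A) = 3/4.
Weighted sum = 3/4.

3/4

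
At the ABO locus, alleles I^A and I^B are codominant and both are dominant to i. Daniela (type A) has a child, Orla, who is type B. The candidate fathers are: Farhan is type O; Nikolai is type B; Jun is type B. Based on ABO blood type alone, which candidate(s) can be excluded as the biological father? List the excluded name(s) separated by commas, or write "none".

Farhan

A candidate is excluded only if no genotype consistent with his phenotype could produce a type B child with a type A mother.
Farhan (type O): no genotype consistent with that phenotype can produce a type-B child with a type-A mother.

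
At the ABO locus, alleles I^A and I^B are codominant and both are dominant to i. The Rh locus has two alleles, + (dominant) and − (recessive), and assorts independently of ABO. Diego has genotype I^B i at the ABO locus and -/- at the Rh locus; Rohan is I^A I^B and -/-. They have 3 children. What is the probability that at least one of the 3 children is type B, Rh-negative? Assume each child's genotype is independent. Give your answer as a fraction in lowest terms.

ABO cross I^B i × I^A I^B → 1/4 A, 1/2 B, 1/4 AB.
Rh cross -/- × -/- → 1 Rh-; so P(type B, Rh-negative) = 1/2 × 1 = 1/2 per child.
P(none) = (1/2)^3 = 1/8; P(at least one) = 1 − 1/8 = 7/8.

7/8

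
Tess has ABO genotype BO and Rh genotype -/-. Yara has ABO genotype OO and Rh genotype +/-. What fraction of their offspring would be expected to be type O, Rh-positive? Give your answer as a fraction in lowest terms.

ABO cross BO × OO → offspring phenotypes: 1/2 O, 1/2 B.
Rh cross -/- × +/- → 1/2 Rh+, 1/2 Rh-.
Independent loci: P(type O, Rh-positive) = 1/2 × 1/2 = 1/4.

1/4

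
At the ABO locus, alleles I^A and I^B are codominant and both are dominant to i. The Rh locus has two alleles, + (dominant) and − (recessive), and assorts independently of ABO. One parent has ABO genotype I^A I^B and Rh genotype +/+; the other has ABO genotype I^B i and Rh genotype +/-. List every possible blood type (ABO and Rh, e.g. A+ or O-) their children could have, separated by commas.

A+, B+, AB+

Gametes from I^A I^B × I^B i give offspring ABO genotypes I^A I^B, I^A i, I^B I^B, I^B i, i.e. phenotypes A, B, AB.
Rh cross +/+ × +/- → phenotypes Rh+.
Combining independently: A+, B+, AB+.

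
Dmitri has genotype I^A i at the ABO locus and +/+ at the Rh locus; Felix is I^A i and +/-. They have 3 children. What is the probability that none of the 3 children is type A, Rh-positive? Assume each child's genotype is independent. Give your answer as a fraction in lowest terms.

1/64

ABO cross I^A i × I^A i → 1/4 O, 3/4 A.
Rh cross +/+ × +/- → 1 Rh+; so P(type A, Rh-positive) = 3/4 × 1 = 3/4 per child.
P(not type A, Rh-positive) = 1/4 for one child; (1/4)^3 = 1/64.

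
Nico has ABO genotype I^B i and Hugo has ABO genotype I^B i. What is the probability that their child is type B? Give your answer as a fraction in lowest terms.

ABO cross I^B i × I^B i → offspring phenotypes: 1/4 O, 3/4 B.
So P(type B) = 3/4.

3/4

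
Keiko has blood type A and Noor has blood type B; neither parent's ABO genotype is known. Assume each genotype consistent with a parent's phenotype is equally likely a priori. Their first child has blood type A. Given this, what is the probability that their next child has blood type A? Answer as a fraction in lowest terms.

Possible genotypes: Keiko ∈ {AA, AO}; Noor ∈ {BB, BO}.
Weight each parental genotype pair by prior × P(type-A child):
  AA × BO: posterior weight 2/3; P(next child type A) = 1/2.
  AO × BO: posterior weight 1/3; P(next child type A) = 1/4.
Weighted sum = 5/12.

5/12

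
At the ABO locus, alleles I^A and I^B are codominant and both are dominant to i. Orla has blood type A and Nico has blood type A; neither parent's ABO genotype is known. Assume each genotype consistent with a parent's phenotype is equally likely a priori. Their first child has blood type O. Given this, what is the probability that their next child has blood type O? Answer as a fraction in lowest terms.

Possible genotypes: Orla ∈ {I^A I^A, I^A i}; Nico ∈ {I^A I^A, I^A i}.
Weight each parental genotype pair by prior × P(type-O child):
  I^A i × I^A i: posterior weight 1; P(next child type O) = 1/4.
Weighted sum = 1/4.

1/4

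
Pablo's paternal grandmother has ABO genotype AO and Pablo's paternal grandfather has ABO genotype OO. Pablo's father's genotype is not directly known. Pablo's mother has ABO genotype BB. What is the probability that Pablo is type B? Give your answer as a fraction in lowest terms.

Pablo's father's ABO genotype from AO × OO: 1/2 AO, 1/2 OO.
Crossing each possibility with the mother BB and summing P(type B): 1/2·1/2 + 1/2·1 = 3/4.

3/4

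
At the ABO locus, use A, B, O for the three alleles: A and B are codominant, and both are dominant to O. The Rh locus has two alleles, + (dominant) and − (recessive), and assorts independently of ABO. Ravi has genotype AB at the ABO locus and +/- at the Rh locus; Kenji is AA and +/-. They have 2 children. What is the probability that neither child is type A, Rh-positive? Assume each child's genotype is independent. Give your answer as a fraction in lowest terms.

ABO cross AB × AA → 1/2 A, 1/2 AB.
Rh cross +/- × +/- → 3/4 Rh+, 1/4 Rh-; so P(type A, Rh-positive) = 1/2 × 3/4 = 3/8 per child.
P(not type A, Rh-positive) = 5/8 for one child; (5/8)^2 = 25/64.

25/64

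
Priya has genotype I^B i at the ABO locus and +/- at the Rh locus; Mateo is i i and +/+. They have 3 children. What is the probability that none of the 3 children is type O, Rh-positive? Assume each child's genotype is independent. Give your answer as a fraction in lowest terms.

1/8

ABO cross I^B i × i i → 1/2 O, 1/2 B.
Rh cross +/- × +/+ → 1 Rh+; so P(type O, Rh-positive) = 1/2 × 1 = 1/2 per child.
P(not type O, Rh-positive) = 1/2 for one child; (1/2)^3 = 1/8.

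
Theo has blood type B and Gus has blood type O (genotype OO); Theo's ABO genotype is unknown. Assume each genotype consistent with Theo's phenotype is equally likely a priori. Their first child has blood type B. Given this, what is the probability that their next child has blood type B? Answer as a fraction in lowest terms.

5/6

Possible genotypes: Theo ∈ {BB, BO}; Gus ∈ {OO}.
Weight each parental genotype pair by prior × P(type-B child):
  BB × OO: posterior weight 2/3; P(next child type B) = 1.
  BO × OO: posterior weight 1/3; P(next child type B) = 1/2.
Weighted sum = 5/6.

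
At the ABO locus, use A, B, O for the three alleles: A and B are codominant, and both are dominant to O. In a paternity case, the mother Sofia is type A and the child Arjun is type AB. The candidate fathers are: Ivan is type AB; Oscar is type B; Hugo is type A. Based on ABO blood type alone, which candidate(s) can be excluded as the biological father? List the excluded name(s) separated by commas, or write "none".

A candidate is excluded only if no genotype consistent with his phenotype could produce a type AB child with a type A mother.
Hugo (type A): no genotype consistent with that phenotype can produce a type-AB child with a type-A mother.

Hugo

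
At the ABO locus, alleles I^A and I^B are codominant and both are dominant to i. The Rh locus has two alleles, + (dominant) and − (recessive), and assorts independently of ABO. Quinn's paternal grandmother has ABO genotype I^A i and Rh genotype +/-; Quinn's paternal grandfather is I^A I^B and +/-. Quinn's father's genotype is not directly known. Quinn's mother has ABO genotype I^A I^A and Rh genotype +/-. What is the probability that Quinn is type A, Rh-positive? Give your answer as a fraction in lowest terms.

9/16

Quinn's father's ABO genotype from I^A i × I^A I^B: 1/4 I^A I^A, 1/4 I^A I^B, 1/4 I^A i, 1/4 I^B i.
Crossing each possibility with the mother I^A I^A and summing P(type A): 1/4·1 + 1/4·1/2 + 1/4·1 + 1/4·1/2 = 3/4.
Similarly for Rh via the father's Rh distribution: P(Rh+) = 3/4.
Independent loci: 3/4 × 3/4 = 9/16.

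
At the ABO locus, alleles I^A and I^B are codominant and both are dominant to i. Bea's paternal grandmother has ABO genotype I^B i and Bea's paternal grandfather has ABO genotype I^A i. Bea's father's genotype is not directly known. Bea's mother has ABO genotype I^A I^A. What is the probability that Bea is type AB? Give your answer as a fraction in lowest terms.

Bea's father's ABO genotype from I^B i × I^A i: 1/4 I^A I^B, 1/4 I^A i, 1/4 I^B i, 1/4 i i.
Crossing each possibility with the mother I^A I^A and summing P(type AB): 1/4·1/2 + 1/4·0 + 1/4·1/2 + 1/4·0 = 1/4.

1/4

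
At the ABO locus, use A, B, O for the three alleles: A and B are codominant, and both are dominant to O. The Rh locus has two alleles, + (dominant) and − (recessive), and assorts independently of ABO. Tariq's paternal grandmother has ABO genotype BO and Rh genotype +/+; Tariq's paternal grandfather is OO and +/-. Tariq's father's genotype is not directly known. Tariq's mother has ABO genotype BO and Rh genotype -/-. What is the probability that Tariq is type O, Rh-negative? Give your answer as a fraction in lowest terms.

Tariq's father's ABO genotype from BO × OO: 1/2 BO, 1/2 OO.
Crossing each possibility with the mother BO and summing P(type O): 1/2·1/4 + 1/2·1/2 = 3/8.
Similarly for Rh via the father's Rh distribution: P(Rh-) = 1/4.
Independent loci: 3/8 × 1/4 = 3/32.

3/32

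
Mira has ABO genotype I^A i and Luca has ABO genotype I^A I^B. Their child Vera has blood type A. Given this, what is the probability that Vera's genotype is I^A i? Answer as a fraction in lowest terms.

Cross I^A i × I^A I^B → 1/4 I^A I^A, 1/4 I^A I^B, 1/4 I^A i, 1/4 I^B i.
Type-A genotypes among offspring: I^A I^A (1/4), I^A i (1/4); total 1/2.
P(I^A i | type A) = (1/4) / (1/2) = 1/2.

1/2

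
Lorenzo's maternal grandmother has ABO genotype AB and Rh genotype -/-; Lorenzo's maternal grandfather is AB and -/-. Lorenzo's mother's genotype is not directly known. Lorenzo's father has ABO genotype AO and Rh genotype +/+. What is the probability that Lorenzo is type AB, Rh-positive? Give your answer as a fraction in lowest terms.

1/4

Lorenzo's mother's ABO genotype from AB × AB: 1/4 AA, 1/2 AB, 1/4 BB.
Crossing each possibility with the father AO and summing P(type AB): 1/4·0 + 1/2·1/4 + 1/4·1/2 = 1/4.
Similarly for Rh via the mother's Rh distribution: P(Rh+) = 1.
Independent loci: 1/4 × 1 = 1/4.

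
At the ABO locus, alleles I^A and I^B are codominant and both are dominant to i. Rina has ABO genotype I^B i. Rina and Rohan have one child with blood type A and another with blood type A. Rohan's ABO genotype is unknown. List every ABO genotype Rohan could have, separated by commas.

For each candidate genotype of Rohan, check whether crossing it with I^B i can produce every observed child phenotype.
  I^A I^A → possible child types {A, AB} ✓
  I^A I^B → possible child types {A, B, AB} ✓
  I^A i → possible child types {O, A, B, AB} ✓
  I^B I^B → possible child types {B} ✗
  I^B i → possible child types {O, B} ✗
  i i → possible child types {O, B} ✗

I^A I^A, I^A I^B, I^A i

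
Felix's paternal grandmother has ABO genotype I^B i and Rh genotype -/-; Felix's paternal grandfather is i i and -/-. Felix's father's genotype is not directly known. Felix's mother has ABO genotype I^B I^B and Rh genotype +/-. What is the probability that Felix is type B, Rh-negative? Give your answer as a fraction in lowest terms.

Felix's father's ABO genotype from I^B i × i i: 1/2 I^B i, 1/2 i i.
Crossing each possibility with the mother I^B I^B and summing P(type B): 1/2·1 + 1/2·1 = 1.
Similarly for Rh via the father's Rh distribution: P(Rh-) = 1/2.
Independent loci: 1 × 1/2 = 1/2.

1/2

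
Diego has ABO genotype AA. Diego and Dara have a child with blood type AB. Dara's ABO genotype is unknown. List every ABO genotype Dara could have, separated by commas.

AB, BB, BO

For each candidate genotype of Dara, check whether crossing it with AA can produce every observed child phenotype.
  AA → possible child types {A} ✗
  AB → possible child types {A, AB} ✓
  AO → possible child types {A} ✗
  BB → possible child types {AB} ✓
  BO → possible child types {A, AB} ✓
  OO → possible child types {A} ✗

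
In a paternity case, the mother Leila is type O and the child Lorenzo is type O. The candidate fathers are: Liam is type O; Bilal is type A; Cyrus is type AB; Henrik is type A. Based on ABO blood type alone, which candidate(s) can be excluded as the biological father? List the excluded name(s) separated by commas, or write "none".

A candidate is excluded only if no genotype consistent with his phenotype could produce a type O child with a type O mother.
Cyrus (type AB): no genotype consistent with that phenotype can produce a type-O child with a type-O mother.

Cyrus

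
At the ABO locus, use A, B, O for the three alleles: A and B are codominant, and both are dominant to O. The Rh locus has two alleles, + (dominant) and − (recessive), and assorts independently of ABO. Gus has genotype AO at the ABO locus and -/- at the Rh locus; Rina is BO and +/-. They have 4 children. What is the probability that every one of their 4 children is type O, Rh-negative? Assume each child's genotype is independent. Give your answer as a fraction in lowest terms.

ABO cross AO × BO → 1/4 O, 1/4 A, 1/4 B, 1/4 AB.
Rh cross -/- × +/- → 1/2 Rh+, 1/2 Rh-; so P(type O, Rh-negative) = 1/4 × 1/2 = 1/8 per child.
All 4 independent: (1/8)^4 = 1/4096.

1/4096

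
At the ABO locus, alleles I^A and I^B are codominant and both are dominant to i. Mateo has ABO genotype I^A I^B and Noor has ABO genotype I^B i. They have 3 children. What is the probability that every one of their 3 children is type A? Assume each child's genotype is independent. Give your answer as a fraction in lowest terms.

1/64

ABO cross I^A I^B × I^B i → 1/4 A, 1/2 B, 1/4 AB.
So P(type A) = 1/4 per child.
All 3 independent: (1/4)^3 = 1/64.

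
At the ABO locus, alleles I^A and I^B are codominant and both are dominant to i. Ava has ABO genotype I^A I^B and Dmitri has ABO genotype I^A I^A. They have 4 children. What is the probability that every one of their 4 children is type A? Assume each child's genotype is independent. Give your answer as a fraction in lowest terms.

1/16

ABO cross I^A I^B × I^A I^A → 1/2 A, 1/2 AB.
So P(type A) = 1/2 per child.
All 4 independent: (1/2)^4 = 1/16.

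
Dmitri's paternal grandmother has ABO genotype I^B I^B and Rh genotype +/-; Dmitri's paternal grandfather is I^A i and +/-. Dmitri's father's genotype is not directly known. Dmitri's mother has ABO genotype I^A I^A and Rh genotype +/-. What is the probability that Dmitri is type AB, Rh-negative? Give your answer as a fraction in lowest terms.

1/8

Dmitri's father's ABO genotype from I^B I^B × I^A i: 1/2 I^A I^B, 1/2 I^B i.
Crossing each possibility with the mother I^A I^A and summing P(type AB): 1/2·1/2 + 1/2·1/2 = 1/2.
Similarly for Rh via the father's Rh distribution: P(Rh-) = 1/4.
Independent loci: 1/2 × 1/4 = 1/8.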